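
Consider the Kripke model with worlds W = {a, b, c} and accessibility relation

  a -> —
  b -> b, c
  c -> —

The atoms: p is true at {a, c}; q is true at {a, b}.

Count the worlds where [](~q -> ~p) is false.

a: no successors, so [](~q -> ~p) holds vacuously. ✓
b: successors {b, c}; ~q -> ~p there: b:T, c:F. ✗
c: no successors, so [](~q -> ~p) holds vacuously. ✓
Satisfying worlds: {a, c}.
So [](~q -> ~p) fails at the other 1 world.

1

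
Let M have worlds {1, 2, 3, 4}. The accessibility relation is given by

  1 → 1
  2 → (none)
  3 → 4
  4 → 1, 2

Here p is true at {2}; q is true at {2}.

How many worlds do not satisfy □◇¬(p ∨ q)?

1: successors {1}; ◇¬(p ∨ q) there: 1:T. ✓
2: no successors, so □◇¬(p ∨ q) holds vacuously. ✓
3: successors {4}; ◇¬(p ∨ q) there: 4:T. ✓
4: successors {1, 2}; ◇¬(p ∨ q) there: 1:T, 2:F. ✗
Satisfying worlds: {1, 2, 3}.
So □◇¬(p ∨ q) fails at the other 1 world.

1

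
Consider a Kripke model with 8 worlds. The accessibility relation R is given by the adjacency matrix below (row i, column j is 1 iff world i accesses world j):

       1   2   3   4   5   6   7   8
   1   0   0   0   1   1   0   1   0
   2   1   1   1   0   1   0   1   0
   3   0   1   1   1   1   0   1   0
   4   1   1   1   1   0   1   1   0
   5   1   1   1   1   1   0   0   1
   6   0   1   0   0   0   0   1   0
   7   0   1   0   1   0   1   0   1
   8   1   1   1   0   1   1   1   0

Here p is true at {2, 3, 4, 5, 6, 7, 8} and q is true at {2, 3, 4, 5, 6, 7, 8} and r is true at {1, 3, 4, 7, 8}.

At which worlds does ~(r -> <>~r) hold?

∅

1: r -> <>~r is T. ✗
2: r -> <>~r is T. ✗
3: r -> <>~r is T. ✗
4: r -> <>~r is T. ✗
5: r -> <>~r is T. ✗
6: r -> <>~r is T. ✗
7: r -> <>~r is T. ✗
8: r -> <>~r is T. ✗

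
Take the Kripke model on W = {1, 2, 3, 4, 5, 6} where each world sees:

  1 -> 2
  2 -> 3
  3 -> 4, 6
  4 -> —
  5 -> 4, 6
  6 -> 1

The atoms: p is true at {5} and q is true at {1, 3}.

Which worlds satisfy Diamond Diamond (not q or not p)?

1: successors {2}; Diamond (not q or not p) there: 2:T. ✓
2: successors {3}; Diamond (not q or not p) there: 3:T. ✓
3: successors {4, 6}; Diamond (not q or not p) there: 4:F, 6:T. ✓
4: no successors, so Diamond Diamond (not q or not p) fails. ✗
5: successors {4, 6}; Diamond (not q or not p) there: 4:F, 6:T. ✓
6: successors {1}; Diamond (not q or not p) there: 1:T. ✓

{1, 2, 3, 5, 6}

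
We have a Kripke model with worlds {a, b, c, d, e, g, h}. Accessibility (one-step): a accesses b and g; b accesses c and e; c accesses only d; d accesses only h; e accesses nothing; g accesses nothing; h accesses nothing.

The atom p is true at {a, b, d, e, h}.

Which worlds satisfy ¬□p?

a: □p is F. ✓
b: □p is F. ✓
c: □p is T. ✗
d: □p is T. ✗
e: □p is T. ✗
g: □p is T. ✗
h: □p is T. ✗

{a, b}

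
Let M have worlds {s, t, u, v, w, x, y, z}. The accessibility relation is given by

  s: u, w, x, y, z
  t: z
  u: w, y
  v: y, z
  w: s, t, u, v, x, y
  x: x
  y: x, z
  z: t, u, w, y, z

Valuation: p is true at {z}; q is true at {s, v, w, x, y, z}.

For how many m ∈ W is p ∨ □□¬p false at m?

s: p is F, □□¬p is F. ✗
t: p is F, □□¬p is F. ✗
u: p is F, □□¬p is F. ✗
v: p is F, □□¬p is F. ✗
w: p is F, □□¬p is F. ✗
x: p is F, □□¬p is T. ✓
y: p is F, □□¬p is F. ✗
z: p is T, □□¬p is F. ✓
Satisfying worlds: {x, z}.
So p ∨ □□¬p fails at the other 6 worlds.

6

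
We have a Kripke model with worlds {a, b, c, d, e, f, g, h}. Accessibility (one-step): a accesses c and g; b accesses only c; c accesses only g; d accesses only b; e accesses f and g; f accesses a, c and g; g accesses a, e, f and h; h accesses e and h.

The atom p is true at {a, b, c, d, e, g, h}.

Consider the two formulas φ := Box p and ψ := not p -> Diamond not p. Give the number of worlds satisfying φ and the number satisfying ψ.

For Box p:
a: successors {c, g}; p there: c:T, g:T. ✓
b: successors {c}; p there: c:T. ✓
c: successors {g}; p there: g:T. ✓
d: successors {b}; p there: b:T. ✓
e: successors {f, g}; p there: f:F, g:T. ✗
f: successors {a, c, g}; p there: a:T, c:T, g:T. ✓
g: successors {a, e, f, h}; p there: a:T, e:T, f:F, h:T. ✗
h: successors {e, h}; p there: e:T, h:T. ✓
— 6 worlds.
For not p -> Diamond not p:
a: not p is F, Diamond not p is F. ✓
b: not p is F, Diamond not p is F. ✓
c: not p is F, Diamond not p is F. ✓
d: not p is F, Diamond not p is F. ✓
e: not p is F, Diamond not p is T. ✓
f: not p is T, Diamond not p is F. ✗
g: not p is F, Diamond not p is T. ✓
h: not p is F, Diamond not p is F. ✓
— 7 worlds.

6 and 7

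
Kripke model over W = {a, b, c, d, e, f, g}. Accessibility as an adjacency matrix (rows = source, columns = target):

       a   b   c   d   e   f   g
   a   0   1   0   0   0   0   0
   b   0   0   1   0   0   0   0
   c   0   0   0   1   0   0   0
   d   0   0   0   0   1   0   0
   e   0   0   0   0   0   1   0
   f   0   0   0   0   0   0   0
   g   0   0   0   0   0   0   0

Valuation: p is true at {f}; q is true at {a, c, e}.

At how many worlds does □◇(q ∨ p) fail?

a: successors {b}; ◇(q ∨ p) there: b:T. ✓
b: successors {c}; ◇(q ∨ p) there: c:F. ✗
c: successors {d}; ◇(q ∨ p) there: d:T. ✓
d: successors {e}; ◇(q ∨ p) there: e:T. ✓
e: successors {f}; ◇(q ∨ p) there: f:F. ✗
f: no successors, so □◇(q ∨ p) holds vacuously. ✓
g: no successors, so □◇(q ∨ p) holds vacuously. ✓
Satisfying worlds: {a, c, d, f, g}.
So □◇(q ∨ p) fails at the other 2 worlds.

2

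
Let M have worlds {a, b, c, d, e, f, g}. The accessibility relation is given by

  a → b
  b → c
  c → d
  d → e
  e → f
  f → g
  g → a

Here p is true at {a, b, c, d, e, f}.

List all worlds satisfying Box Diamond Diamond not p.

a: successors {b}; Diamond Diamond not p there: b:F. ✗
b: successors {c}; Diamond Diamond not p there: c:F. ✗
c: successors {d}; Diamond Diamond not p there: d:F. ✗
d: successors {e}; Diamond Diamond not p there: e:T. ✓
e: successors {f}; Diamond Diamond not p there: f:F. ✗
f: successors {g}; Diamond Diamond not p there: g:F. ✗
g: successors {a}; Diamond Diamond not p there: a:F. ✗

{d}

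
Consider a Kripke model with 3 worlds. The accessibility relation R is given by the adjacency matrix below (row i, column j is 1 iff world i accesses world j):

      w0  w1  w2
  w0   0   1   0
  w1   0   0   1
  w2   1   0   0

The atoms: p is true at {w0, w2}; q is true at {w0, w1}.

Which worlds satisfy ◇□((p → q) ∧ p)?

w0: successors {w1}; □((p → q) ∧ p) there: w1:F. ✗
w1: successors {w2}; □((p → q) ∧ p) there: w2:T. ✓
w2: successors {w0}; □((p → q) ∧ p) there: w0:F. ✗

{w1}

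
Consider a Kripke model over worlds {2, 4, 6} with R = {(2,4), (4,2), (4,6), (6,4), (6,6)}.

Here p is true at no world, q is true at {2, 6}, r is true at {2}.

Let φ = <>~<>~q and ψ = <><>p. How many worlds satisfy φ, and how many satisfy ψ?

2 and 0

For <>~<>~q:
2: successors {4}; ~<>~q there: 4:T. ✓
4: successors {2, 6}; ~<>~q there: 2:F, 6:F. ✗
6: successors {4, 6}; ~<>~q there: 4:T, 6:F. ✓
— 2 worlds.
For <><>p:
2: successors {4}; <>p there: 4:F. ✗
4: successors {2, 6}; <>p there: 2:F, 6:F. ✗
6: successors {4, 6}; <>p there: 4:F, 6:F. ✗
— 0 worlds.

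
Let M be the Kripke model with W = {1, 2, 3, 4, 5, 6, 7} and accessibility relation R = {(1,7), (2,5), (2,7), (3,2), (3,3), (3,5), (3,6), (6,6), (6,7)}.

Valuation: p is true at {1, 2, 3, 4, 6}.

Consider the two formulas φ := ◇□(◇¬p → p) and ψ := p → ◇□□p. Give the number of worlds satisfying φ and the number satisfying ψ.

4 and 6

For ◇□(◇¬p → p):
1: successors {7}; □(◇¬p → p) there: 7:T. ✓
2: successors {5, 7}; □(◇¬p → p) there: 5:T, 7:T. ✓
3: successors {2, 3, 5, 6}; □(◇¬p → p) there: 2:T, 3:T, 5:T, 6:T. ✓
4: no successors, so ◇□(◇¬p → p) fails. ✗
5: no successors, so ◇□(◇¬p → p) fails. ✗
6: successors {6, 7}; □(◇¬p → p) there: 6:T, 7:T. ✓
7: no successors, so ◇□(◇¬p → p) fails. ✗
— 4 worlds.
For p → ◇□□p:
1: p is T, ◇□□p is T. ✓
2: p is T, ◇□□p is T. ✓
3: p is T, ◇□□p is T. ✓
4: p is T, ◇□□p is F. ✗
5: p is F, ◇□□p is F. ✓
6: p is T, ◇□□p is T. ✓
7: p is F, ◇□□p is F. ✓
— 6 worlds.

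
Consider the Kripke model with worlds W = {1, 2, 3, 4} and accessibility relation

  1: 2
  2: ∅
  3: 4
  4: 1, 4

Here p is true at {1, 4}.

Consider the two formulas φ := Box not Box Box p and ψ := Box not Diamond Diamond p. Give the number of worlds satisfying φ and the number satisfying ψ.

2 and 2

For Box not Box Box p:
1: successors {2}; not Box Box p there: 2:F. ✗
2: no successors, so Box not Box Box p holds vacuously. ✓
3: successors {4}; not Box Box p there: 4:T. ✓
4: successors {1, 4}; not Box Box p there: 1:F, 4:T. ✗
— 2 worlds.
For Box not Diamond Diamond p:
1: successors {2}; not Diamond Diamond p there: 2:T. ✓
2: no successors, so Box not Diamond Diamond p holds vacuously. ✓
3: successors {4}; not Diamond Diamond p there: 4:F. ✗
4: successors {1, 4}; not Diamond Diamond p there: 1:T, 4:F. ✗
— 2 worlds.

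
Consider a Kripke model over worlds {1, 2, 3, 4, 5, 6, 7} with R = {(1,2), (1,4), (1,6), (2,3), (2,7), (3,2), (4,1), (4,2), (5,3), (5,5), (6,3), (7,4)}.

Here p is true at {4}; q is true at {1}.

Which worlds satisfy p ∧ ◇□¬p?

1: p is F, ◇□¬p is T. ✗
2: p is F, ◇□¬p is T. ✗
3: p is F, ◇□¬p is T. ✗
4: p is T, ◇□¬p is T. ✓
5: p is F, ◇□¬p is T. ✗
6: p is F, ◇□¬p is T. ✗
7: p is F, ◇□¬p is T. ✗

{4}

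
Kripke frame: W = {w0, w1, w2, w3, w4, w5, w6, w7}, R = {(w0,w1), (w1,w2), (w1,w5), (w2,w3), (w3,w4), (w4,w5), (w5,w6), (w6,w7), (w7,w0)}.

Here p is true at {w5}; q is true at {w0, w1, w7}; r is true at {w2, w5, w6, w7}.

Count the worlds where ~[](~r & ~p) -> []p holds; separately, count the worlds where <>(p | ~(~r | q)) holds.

For ~[](~r & ~p) -> []p:
w0: ~[](~r & ~p) is F, []p is F. ✓
w1: ~[](~r & ~p) is T, []p is F. ✗
w2: ~[](~r & ~p) is F, []p is F. ✓
w3: ~[](~r & ~p) is F, []p is F. ✓
w4: ~[](~r & ~p) is T, []p is T. ✓
w5: ~[](~r & ~p) is T, []p is F. ✗
w6: ~[](~r & ~p) is T, []p is F. ✗
w7: ~[](~r & ~p) is F, []p is F. ✓
— 5 worlds.
For <>(p | ~(~r | q)):
w0: successors {w1}; p | ~(~r | q) there: w1:F. ✗
w1: successors {w2, w5}; p | ~(~r | q) there: w2:T, w5:T. ✓
w2: successors {w3}; p | ~(~r | q) there: w3:F. ✗
w3: successors {w4}; p | ~(~r | q) there: w4:F. ✗
w4: successors {w5}; p | ~(~r | q) there: w5:T. ✓
w5: successors {w6}; p | ~(~r | q) there: w6:T. ✓
w6: successors {w7}; p | ~(~r | q) there: w7:F. ✗
w7: successors {w0}; p | ~(~r | q) there: w0:F. ✗
— 3 worlds.

5 and 3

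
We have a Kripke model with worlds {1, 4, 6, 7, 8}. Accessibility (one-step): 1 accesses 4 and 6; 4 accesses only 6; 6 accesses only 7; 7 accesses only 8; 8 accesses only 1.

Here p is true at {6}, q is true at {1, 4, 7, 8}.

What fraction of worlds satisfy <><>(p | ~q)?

2/5

1: successors {4, 6}; <>(p | ~q) there: 4:T, 6:F. ✓
4: successors {6}; <>(p | ~q) there: 6:F. ✗
6: successors {7}; <>(p | ~q) there: 7:F. ✗
7: successors {8}; <>(p | ~q) there: 8:F. ✗
8: successors {1}; <>(p | ~q) there: 1:T. ✓
That's 2 of 5 worlds, so 2/5.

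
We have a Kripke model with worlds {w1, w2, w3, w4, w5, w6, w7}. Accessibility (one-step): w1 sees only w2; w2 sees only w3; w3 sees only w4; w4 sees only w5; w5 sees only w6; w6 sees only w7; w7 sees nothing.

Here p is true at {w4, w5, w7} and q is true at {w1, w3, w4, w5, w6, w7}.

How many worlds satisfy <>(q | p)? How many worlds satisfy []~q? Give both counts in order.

5 and 2

For <>(q | p):
w1: successors {w2}; q | p there: w2:F. ✗
w2: successors {w3}; q | p there: w3:T. ✓
w3: successors {w4}; q | p there: w4:T. ✓
w4: successors {w5}; q | p there: w5:T. ✓
w5: successors {w6}; q | p there: w6:T. ✓
w6: successors {w7}; q | p there: w7:T. ✓
w7: no successors, so <>(q | p) fails. ✗
— 5 worlds.
For []~q:
w1: successors {w2}; ~q there: w2:T. ✓
w2: successors {w3}; ~q there: w3:F. ✗
w3: successors {w4}; ~q there: w4:F. ✗
w4: successors {w5}; ~q there: w5:F. ✗
w5: successors {w6}; ~q there: w6:F. ✗
w6: successors {w7}; ~q there: w7:F. ✗
w7: no successors, so []~q holds vacuously. ✓
— 2 worlds.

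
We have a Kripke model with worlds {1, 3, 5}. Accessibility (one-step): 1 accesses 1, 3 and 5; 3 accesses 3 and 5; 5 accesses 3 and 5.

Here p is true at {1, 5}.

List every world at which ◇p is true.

{1, 3, 5}

1: successors {1, 3, 5}; p there: 1:T, 3:F, 5:T. ✓
3: successors {3, 5}; p there: 3:F, 5:T. ✓
5: successors {3, 5}; p there: 3:F, 5:T. ✓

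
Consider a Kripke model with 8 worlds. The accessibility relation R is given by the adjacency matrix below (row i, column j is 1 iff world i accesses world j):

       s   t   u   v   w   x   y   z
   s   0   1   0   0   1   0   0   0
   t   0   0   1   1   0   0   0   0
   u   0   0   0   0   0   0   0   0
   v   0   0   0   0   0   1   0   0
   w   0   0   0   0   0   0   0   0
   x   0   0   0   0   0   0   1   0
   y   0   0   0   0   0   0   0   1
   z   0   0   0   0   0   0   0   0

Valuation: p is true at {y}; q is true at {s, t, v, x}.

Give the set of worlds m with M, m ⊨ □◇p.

{u, v, w, z}

s: successors {t, w}; ◇p there: t:F, w:F. ✗
t: successors {u, v}; ◇p there: u:F, v:F. ✗
u: no successors, so □◇p holds vacuously. ✓
v: successors {x}; ◇p there: x:T. ✓
w: no successors, so □◇p holds vacuously. ✓
x: successors {y}; ◇p there: y:F. ✗
y: successors {z}; ◇p there: z:F. ✗
z: no successors, so □◇p holds vacuously. ✓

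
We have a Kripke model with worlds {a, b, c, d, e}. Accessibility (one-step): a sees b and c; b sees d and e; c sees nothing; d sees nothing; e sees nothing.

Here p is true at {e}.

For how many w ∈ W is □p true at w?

3

a: successors {b, c}; p there: b:F, c:F. ✗
b: successors {d, e}; p there: d:F, e:T. ✗
c: no successors, so □p holds vacuously. ✓
d: no successors, so □p holds vacuously. ✓
e: no successors, so □p holds vacuously. ✓
Satisfying worlds: {c, d, e}.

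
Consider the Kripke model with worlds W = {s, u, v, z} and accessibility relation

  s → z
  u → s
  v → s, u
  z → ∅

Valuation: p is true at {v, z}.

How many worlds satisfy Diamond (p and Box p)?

s: successors {z}; p and Box p there: z:T. ✓
u: successors {s}; p and Box p there: s:F. ✗
v: successors {s, u}; p and Box p there: s:F, u:F. ✗
z: no successors, so Diamond (p and Box p) fails. ✗
Satisfying worlds: {s}.

1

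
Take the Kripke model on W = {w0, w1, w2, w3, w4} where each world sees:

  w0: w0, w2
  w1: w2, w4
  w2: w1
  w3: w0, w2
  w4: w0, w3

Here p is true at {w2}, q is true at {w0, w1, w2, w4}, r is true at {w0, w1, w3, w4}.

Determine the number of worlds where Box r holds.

w0: successors {w0, w2}; r there: w0:T, w2:F. ✗
w1: successors {w2, w4}; r there: w2:F, w4:T. ✗
w2: successors {w1}; r there: w1:T. ✓
w3: successors {w0, w2}; r there: w0:T, w2:F. ✗
w4: successors {w0, w3}; r there: w0:T, w3:T. ✓
Satisfying worlds: {w2, w4}.

2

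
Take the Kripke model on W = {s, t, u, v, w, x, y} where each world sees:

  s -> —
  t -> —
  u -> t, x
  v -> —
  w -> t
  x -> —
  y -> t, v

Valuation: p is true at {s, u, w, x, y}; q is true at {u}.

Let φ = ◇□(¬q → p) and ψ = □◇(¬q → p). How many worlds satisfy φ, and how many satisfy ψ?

3 and 4

For ◇□(¬q → p):
s: no successors, so ◇□(¬q → p) fails. ✗
t: no successors, so ◇□(¬q → p) fails. ✗
u: successors {t, x}; □(¬q → p) there: t:T, x:T. ✓
v: no successors, so ◇□(¬q → p) fails. ✗
w: successors {t}; □(¬q → p) there: t:T. ✓
x: no successors, so ◇□(¬q → p) fails. ✗
y: successors {t, v}; □(¬q → p) there: t:T, v:T. ✓
— 3 worlds.
For □◇(¬q → p):
s: no successors, so □◇(¬q → p) holds vacuously. ✓
t: no successors, so □◇(¬q → p) holds vacuously. ✓
u: successors {t, x}; ◇(¬q → p) there: t:F, x:F. ✗
v: no successors, so □◇(¬q → p) holds vacuously. ✓
w: successors {t}; ◇(¬q → p) there: t:F. ✗
x: no successors, so □◇(¬q → p) holds vacuously. ✓
y: successors {t, v}; ◇(¬q → p) there: t:F, v:F. ✗
— 4 worlds.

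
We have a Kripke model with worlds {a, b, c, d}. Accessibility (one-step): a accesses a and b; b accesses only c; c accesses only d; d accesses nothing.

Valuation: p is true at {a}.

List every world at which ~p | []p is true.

a: ~p is F, []p is F. ✗
b: ~p is T, []p is F. ✓
c: ~p is T, []p is F. ✓
d: ~p is T, []p is T. ✓

{b, c, d}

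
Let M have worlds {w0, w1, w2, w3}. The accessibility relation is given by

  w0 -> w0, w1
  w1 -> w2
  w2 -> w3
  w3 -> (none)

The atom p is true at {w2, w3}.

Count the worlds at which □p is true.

w0: successors {w0, w1}; p there: w0:F, w1:F. ✗
w1: successors {w2}; p there: w2:T. ✓
w2: successors {w3}; p there: w3:T. ✓
w3: no successors, so □p holds vacuously. ✓
Satisfying worlds: {w1, w2, w3}.

3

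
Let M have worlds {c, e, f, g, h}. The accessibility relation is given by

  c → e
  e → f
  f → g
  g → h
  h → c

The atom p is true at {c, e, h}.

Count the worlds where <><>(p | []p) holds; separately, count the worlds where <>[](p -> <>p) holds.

4 and 4

For <><>(p | []p):
c: successors {e}; <>(p | []p) there: e:F. ✗
e: successors {f}; <>(p | []p) there: f:T. ✓
f: successors {g}; <>(p | []p) there: g:T. ✓
g: successors {h}; <>(p | []p) there: h:T. ✓
h: successors {c}; <>(p | []p) there: c:T. ✓
— 4 worlds.
For <>[](p -> <>p):
c: successors {e}; [](p -> <>p) there: e:T. ✓
e: successors {f}; [](p -> <>p) there: f:T. ✓
f: successors {g}; [](p -> <>p) there: g:T. ✓
g: successors {h}; [](p -> <>p) there: h:T. ✓
h: successors {c}; [](p -> <>p) there: c:F. ✗
— 4 worlds.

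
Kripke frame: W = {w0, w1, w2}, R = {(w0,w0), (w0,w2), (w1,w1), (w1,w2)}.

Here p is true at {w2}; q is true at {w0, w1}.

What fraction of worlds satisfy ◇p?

2/3

w0: successors {w0, w2}; p there: w0:F, w2:T. ✓
w1: successors {w1, w2}; p there: w1:F, w2:T. ✓
w2: no successors, so ◇p fails. ✗
That's 2 of 3 worlds, so 2/3.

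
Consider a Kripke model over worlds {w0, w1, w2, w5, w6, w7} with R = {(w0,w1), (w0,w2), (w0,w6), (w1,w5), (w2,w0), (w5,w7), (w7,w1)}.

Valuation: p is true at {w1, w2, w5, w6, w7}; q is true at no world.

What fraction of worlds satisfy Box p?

5/6

w0: successors {w1, w2, w6}; p there: w1:T, w2:T, w6:T. ✓
w1: successors {w5}; p there: w5:T. ✓
w2: successors {w0}; p there: w0:F. ✗
w5: successors {w7}; p there: w7:T. ✓
w6: no successors, so Box p holds vacuously. ✓
w7: successors {w1}; p there: w1:T. ✓
That's 5 of 6 worlds, so 5/6.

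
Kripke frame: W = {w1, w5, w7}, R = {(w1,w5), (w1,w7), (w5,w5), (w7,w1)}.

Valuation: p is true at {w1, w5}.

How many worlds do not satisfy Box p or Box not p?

w1: Box p is F, Box not p is F. ✗
w5: Box p is T, Box not p is F. ✓
w7: Box p is T, Box not p is F. ✓
Satisfying worlds: {w5, w7}.
So Box p or Box not p fails at the other 1 world.

1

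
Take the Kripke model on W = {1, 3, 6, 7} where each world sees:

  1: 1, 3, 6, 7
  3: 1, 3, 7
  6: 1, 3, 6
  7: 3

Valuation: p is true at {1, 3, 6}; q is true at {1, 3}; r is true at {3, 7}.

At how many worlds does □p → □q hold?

1: □p is F, □q is F. ✓
3: □p is F, □q is F. ✓
6: □p is T, □q is F. ✗
7: □p is T, □q is T. ✓
Satisfying worlds: {1, 3, 7}.

3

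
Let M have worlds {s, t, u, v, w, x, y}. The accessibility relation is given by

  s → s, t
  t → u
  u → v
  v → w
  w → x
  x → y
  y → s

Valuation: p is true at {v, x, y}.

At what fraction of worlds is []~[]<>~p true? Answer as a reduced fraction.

s: successors {s, t}; ~[]<>~p there: s:F, t:T. ✗
t: successors {u}; ~[]<>~p there: u:F. ✗
u: successors {v}; ~[]<>~p there: v:T. ✓
v: successors {w}; ~[]<>~p there: w:T. ✓
w: successors {x}; ~[]<>~p there: x:F. ✗
x: successors {y}; ~[]<>~p there: y:F. ✗
y: successors {s}; ~[]<>~p there: s:F. ✗
That's 2 of 7 worlds, so 2/7.

2/7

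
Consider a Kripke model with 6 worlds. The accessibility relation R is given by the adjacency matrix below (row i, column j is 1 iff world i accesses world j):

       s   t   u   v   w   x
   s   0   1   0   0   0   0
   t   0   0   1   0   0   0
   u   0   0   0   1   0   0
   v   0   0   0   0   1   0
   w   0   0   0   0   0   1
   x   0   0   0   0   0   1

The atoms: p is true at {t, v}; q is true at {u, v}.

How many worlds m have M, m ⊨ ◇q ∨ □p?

s: ◇q is F, □p is T. ✓
t: ◇q is T, □p is F. ✓
u: ◇q is T, □p is T. ✓
v: ◇q is F, □p is F. ✗
w: ◇q is F, □p is F. ✗
x: ◇q is F, □p is F. ✗
Satisfying worlds: {s, t, u}.

3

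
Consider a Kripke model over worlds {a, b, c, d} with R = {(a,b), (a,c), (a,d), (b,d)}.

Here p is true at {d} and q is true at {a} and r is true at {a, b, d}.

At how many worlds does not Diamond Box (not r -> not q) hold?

a: Diamond Box (not r -> not q) is T. ✗
b: Diamond Box (not r -> not q) is T. ✗
c: Diamond Box (not r -> not q) is F. ✓
d: Diamond Box (not r -> not q) is F. ✓
Satisfying worlds: {c, d}.

2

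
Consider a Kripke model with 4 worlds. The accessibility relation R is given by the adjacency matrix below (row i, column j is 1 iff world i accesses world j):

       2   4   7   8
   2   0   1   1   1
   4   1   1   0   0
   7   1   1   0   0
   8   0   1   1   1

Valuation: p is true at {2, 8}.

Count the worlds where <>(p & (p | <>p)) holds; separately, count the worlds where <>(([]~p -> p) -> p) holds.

4 and 4

For <>(p & (p | <>p)):
2: successors {4, 7, 8}; p & (p | <>p) there: 4:F, 7:F, 8:T. ✓
4: successors {2, 4}; p & (p | <>p) there: 2:T, 4:F. ✓
7: successors {2, 4}; p & (p | <>p) there: 2:T, 4:F. ✓
8: successors {4, 7, 8}; p & (p | <>p) there: 4:F, 7:F, 8:T. ✓
— 4 worlds.
For <>(([]~p -> p) -> p):
2: successors {4, 7, 8}; ([]~p -> p) -> p there: 4:F, 7:F, 8:T. ✓
4: successors {2, 4}; ([]~p -> p) -> p there: 2:T, 4:F. ✓
7: successors {2, 4}; ([]~p -> p) -> p there: 2:T, 4:F. ✓
8: successors {4, 7, 8}; ([]~p -> p) -> p there: 4:F, 7:F, 8:T. ✓
— 4 worlds.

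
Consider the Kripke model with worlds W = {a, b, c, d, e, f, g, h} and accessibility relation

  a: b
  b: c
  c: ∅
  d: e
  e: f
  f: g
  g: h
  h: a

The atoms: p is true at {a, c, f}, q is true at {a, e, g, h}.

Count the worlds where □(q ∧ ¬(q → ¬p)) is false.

a: successors {b}; q ∧ ¬(q → ¬p) there: b:F. ✗
b: successors {c}; q ∧ ¬(q → ¬p) there: c:F. ✗
c: no successors, so □(q ∧ ¬(q → ¬p)) holds vacuously. ✓
d: successors {e}; q ∧ ¬(q → ¬p) there: e:F. ✗
e: successors {f}; q ∧ ¬(q → ¬p) there: f:F. ✗
f: successors {g}; q ∧ ¬(q → ¬p) there: g:F. ✗
g: successors {h}; q ∧ ¬(q → ¬p) there: h:F. ✗
h: successors {a}; q ∧ ¬(q → ¬p) there: a:T. ✓
Satisfying worlds: {c, h}.
So □(q ∧ ¬(q → ¬p)) fails at the other 6 worlds.

6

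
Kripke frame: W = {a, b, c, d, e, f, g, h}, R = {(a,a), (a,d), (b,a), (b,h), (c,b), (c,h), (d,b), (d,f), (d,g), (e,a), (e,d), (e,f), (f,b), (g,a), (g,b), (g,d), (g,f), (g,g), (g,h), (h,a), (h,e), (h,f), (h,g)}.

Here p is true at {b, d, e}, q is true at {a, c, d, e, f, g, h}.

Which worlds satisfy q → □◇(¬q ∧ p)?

a: q is T, □◇(¬q ∧ p) is F. ✗
b: q is F, □◇(¬q ∧ p) is F. ✓
c: q is T, □◇(¬q ∧ p) is F. ✗
d: q is T, □◇(¬q ∧ p) is F. ✗
e: q is T, □◇(¬q ∧ p) is F. ✗
f: q is T, □◇(¬q ∧ p) is F. ✗
g: q is T, □◇(¬q ∧ p) is F. ✗
h: q is T, □◇(¬q ∧ p) is F. ✗

{b}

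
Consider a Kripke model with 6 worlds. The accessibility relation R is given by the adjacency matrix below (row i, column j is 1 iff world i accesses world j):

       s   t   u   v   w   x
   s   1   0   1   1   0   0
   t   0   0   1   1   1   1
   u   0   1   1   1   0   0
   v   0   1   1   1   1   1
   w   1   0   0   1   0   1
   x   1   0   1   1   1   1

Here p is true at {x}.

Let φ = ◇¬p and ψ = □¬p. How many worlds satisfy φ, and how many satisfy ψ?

For ◇¬p:
s: successors {s, u, v}; ¬p there: s:T, u:T, v:T. ✓
t: successors {u, v, w, x}; ¬p there: u:T, v:T, w:T, x:F. ✓
u: successors {t, u, v}; ¬p there: t:T, u:T, v:T. ✓
v: successors {t, u, v, w, x}; ¬p there: t:T, u:T, v:T, w:T, x:F. ✓
w: successors {s, v, x}; ¬p there: s:T, v:T, x:F. ✓
x: successors {s, u, v, w, x}; ¬p there: s:T, u:T, v:T, w:T, x:F. ✓
— 6 worlds.
For □¬p:
s: successors {s, u, v}; ¬p there: s:T, u:T, v:T. ✓
t: successors {u, v, w, x}; ¬p there: u:T, v:T, w:T, x:F. ✗
u: successors {t, u, v}; ¬p there: t:T, u:T, v:T. ✓
v: successors {t, u, v, w, x}; ¬p there: t:T, u:T, v:T, w:T, x:F. ✗
w: successors {s, v, x}; ¬p there: s:T, v:T, x:F. ✗
x: successors {s, u, v, w, x}; ¬p there: s:T, u:T, v:T, w:T, x:F. ✗
— 2 worlds.

6 and 2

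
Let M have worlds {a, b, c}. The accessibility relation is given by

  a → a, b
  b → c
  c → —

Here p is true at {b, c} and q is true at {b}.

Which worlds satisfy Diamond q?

{a}

a: successors {a, b}; q there: a:F, b:T. ✓
b: successors {c}; q there: c:F. ✗
c: no successors, so Diamond q fails. ✗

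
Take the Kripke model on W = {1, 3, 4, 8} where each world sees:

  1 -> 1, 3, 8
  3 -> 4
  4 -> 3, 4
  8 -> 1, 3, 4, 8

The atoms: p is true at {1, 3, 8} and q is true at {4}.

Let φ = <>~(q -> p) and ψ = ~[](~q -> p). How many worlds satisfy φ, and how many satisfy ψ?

3 and 0

For <>~(q -> p):
1: successors {1, 3, 8}; ~(q -> p) there: 1:F, 3:F, 8:F. ✗
3: successors {4}; ~(q -> p) there: 4:T. ✓
4: successors {3, 4}; ~(q -> p) there: 3:F, 4:T. ✓
8: successors {1, 3, 4, 8}; ~(q -> p) there: 1:F, 3:F, 4:T, 8:F. ✓
— 3 worlds.
For ~[](~q -> p):
1: [](~q -> p) is T. ✗
3: [](~q -> p) is T. ✗
4: [](~q -> p) is T. ✗
8: [](~q -> p) is T. ✗
— 0 worlds.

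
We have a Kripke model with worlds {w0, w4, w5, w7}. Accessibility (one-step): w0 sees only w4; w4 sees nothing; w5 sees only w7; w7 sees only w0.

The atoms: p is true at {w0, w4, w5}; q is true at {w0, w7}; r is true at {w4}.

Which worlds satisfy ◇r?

{w0}

w0: successors {w4}; r there: w4:T. ✓
w4: no successors, so ◇r fails. ✗
w5: successors {w7}; r there: w7:F. ✗
w7: successors {w0}; r there: w0:F. ✗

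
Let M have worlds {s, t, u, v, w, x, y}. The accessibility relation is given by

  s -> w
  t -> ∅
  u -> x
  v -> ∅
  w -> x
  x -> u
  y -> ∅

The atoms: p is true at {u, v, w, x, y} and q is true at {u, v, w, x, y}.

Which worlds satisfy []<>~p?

s: successors {w}; <>~p there: w:F. ✗
t: no successors, so []<>~p holds vacuously. ✓
u: successors {x}; <>~p there: x:F. ✗
v: no successors, so []<>~p holds vacuously. ✓
w: successors {x}; <>~p there: x:F. ✗
x: successors {u}; <>~p there: u:F. ✗
y: no successors, so []<>~p holds vacuously. ✓

{t, v, y}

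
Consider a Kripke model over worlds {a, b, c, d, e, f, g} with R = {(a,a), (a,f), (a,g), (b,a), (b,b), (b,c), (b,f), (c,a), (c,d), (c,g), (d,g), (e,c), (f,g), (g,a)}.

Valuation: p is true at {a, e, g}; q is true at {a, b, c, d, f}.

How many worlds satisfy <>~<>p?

a: successors {a, f, g}; ~<>p there: a:F, f:F, g:F. ✗
b: successors {a, b, c, f}; ~<>p there: a:F, b:F, c:F, f:F. ✗
c: successors {a, d, g}; ~<>p there: a:F, d:F, g:F. ✗
d: successors {g}; ~<>p there: g:F. ✗
e: successors {c}; ~<>p there: c:F. ✗
f: successors {g}; ~<>p there: g:F. ✗
g: successors {a}; ~<>p there: a:F. ✗
Satisfying worlds: ∅.

0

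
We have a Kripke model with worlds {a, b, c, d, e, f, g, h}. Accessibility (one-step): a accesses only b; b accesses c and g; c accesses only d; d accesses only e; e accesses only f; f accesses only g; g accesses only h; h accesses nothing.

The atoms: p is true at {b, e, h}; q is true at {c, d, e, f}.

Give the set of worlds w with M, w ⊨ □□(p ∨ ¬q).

{c, e, f, g, h}

a: successors {b}; □(p ∨ ¬q) there: b:F. ✗
b: successors {c, g}; □(p ∨ ¬q) there: c:F, g:T. ✗
c: successors {d}; □(p ∨ ¬q) there: d:T. ✓
d: successors {e}; □(p ∨ ¬q) there: e:F. ✗
e: successors {f}; □(p ∨ ¬q) there: f:T. ✓
f: successors {g}; □(p ∨ ¬q) there: g:T. ✓
g: successors {h}; □(p ∨ ¬q) there: h:T. ✓
h: no successors, so □□(p ∨ ¬q) holds vacuously. ✓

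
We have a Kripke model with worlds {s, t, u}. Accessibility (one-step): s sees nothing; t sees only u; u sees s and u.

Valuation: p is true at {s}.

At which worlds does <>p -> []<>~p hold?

{s, t}

s: <>p is F, []<>~p is T. ✓
t: <>p is F, []<>~p is T. ✓
u: <>p is T, []<>~p is F. ✗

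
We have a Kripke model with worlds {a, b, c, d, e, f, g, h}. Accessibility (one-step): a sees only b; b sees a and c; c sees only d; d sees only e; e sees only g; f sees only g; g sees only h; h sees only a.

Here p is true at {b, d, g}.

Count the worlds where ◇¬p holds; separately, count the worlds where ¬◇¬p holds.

4 and 4

For ◇¬p:
a: successors {b}; ¬p there: b:F. ✗
b: successors {a, c}; ¬p there: a:T, c:T. ✓
c: successors {d}; ¬p there: d:F. ✗
d: successors {e}; ¬p there: e:T. ✓
e: successors {g}; ¬p there: g:F. ✗
f: successors {g}; ¬p there: g:F. ✗
g: successors {h}; ¬p there: h:T. ✓
h: successors {a}; ¬p there: a:T. ✓
— 4 worlds.
For ¬◇¬p:
a: ◇¬p is F. ✓
b: ◇¬p is T. ✗
c: ◇¬p is F. ✓
d: ◇¬p is T. ✗
e: ◇¬p is F. ✓
f: ◇¬p is F. ✓
g: ◇¬p is T. ✗
h: ◇¬p is T. ✗
— 4 worlds.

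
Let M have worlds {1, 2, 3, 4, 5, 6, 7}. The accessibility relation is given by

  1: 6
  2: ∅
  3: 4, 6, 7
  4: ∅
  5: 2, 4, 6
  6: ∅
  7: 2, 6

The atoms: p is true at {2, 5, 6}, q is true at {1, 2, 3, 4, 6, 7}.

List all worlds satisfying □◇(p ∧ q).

1: successors {6}; ◇(p ∧ q) there: 6:F. ✗
2: no successors, so □◇(p ∧ q) holds vacuously. ✓
3: successors {4, 6, 7}; ◇(p ∧ q) there: 4:F, 6:F, 7:T. ✗
4: no successors, so □◇(p ∧ q) holds vacuously. ✓
5: successors {2, 4, 6}; ◇(p ∧ q) there: 2:F, 4:F, 6:F. ✗
6: no successors, so □◇(p ∧ q) holds vacuously. ✓
7: successors {2, 6}; ◇(p ∧ q) there: 2:F, 6:F. ✗

{2, 4, 6}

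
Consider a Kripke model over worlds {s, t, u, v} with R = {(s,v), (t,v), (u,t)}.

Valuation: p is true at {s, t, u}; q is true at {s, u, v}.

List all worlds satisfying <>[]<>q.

s: successors {v}; []<>q there: v:T. ✓
t: successors {v}; []<>q there: v:T. ✓
u: successors {t}; []<>q there: t:F. ✗
v: no successors, so <>[]<>q fails. ✗

{s, t}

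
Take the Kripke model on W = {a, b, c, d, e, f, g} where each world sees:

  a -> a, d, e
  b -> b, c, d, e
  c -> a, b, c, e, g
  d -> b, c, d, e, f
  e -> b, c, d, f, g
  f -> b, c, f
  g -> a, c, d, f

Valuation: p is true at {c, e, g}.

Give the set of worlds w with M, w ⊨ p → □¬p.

{a, b, d, f}

a: p is F, □¬p is F. ✓
b: p is F, □¬p is F. ✓
c: p is T, □¬p is F. ✗
d: p is F, □¬p is F. ✓
e: p is T, □¬p is F. ✗
f: p is F, □¬p is F. ✓
g: p is T, □¬p is F. ✗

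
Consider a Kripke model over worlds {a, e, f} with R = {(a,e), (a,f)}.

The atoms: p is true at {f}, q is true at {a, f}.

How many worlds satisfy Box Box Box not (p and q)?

3

a: successors {e, f}; Box Box not (p and q) there: e:T, f:T. ✓
e: no successors, so Box Box Box not (p and q) holds vacuously. ✓
f: no successors, so Box Box Box not (p and q) holds vacuously. ✓
Satisfying worlds: {a, e, f}.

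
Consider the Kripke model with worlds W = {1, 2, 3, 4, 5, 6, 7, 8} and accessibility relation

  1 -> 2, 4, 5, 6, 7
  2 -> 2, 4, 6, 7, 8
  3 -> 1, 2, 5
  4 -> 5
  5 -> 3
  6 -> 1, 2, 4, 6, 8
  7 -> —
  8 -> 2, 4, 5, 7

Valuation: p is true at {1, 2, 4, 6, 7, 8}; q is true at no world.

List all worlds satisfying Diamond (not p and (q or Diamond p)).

1: successors {2, 4, 5, 6, 7}; not p and (q or Diamond p) there: 2:F, 4:F, 5:F, 6:F, 7:F. ✗
2: successors {2, 4, 6, 7, 8}; not p and (q or Diamond p) there: 2:F, 4:F, 6:F, 7:F, 8:F. ✗
3: successors {1, 2, 5}; not p and (q or Diamond p) there: 1:F, 2:F, 5:F. ✗
4: successors {5}; not p and (q or Diamond p) there: 5:F. ✗
5: successors {3}; not p and (q or Diamond p) there: 3:T. ✓
6: successors {1, 2, 4, 6, 8}; not p and (q or Diamond p) there: 1:F, 2:F, 4:F, 6:F, 8:F. ✗
7: no successors, so Diamond (not p and (q or Diamond p)) fails. ✗
8: successors {2, 4, 5, 7}; not p and (q or Diamond p) there: 2:F, 4:F, 5:F, 7:F. ✗

{5}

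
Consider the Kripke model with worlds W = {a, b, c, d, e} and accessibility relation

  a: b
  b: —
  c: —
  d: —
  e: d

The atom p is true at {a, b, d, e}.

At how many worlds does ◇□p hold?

2

a: successors {b}; □p there: b:T. ✓
b: no successors, so ◇□p fails. ✗
c: no successors, so ◇□p fails. ✗
d: no successors, so ◇□p fails. ✗
e: successors {d}; □p there: d:T. ✓
Satisfying worlds: {a, e}.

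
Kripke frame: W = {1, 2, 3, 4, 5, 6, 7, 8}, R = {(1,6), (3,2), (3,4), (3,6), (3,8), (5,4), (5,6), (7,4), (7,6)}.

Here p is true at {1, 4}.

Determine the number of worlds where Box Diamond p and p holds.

1

1: Box Diamond p is F, p is T. ✗
2: Box Diamond p is T, p is F. ✗
3: Box Diamond p is F, p is F. ✗
4: Box Diamond p is T, p is T. ✓
5: Box Diamond p is F, p is F. ✗
6: Box Diamond p is T, p is F. ✗
7: Box Diamond p is F, p is F. ✗
8: Box Diamond p is T, p is F. ✗
Satisfying worlds: {4}.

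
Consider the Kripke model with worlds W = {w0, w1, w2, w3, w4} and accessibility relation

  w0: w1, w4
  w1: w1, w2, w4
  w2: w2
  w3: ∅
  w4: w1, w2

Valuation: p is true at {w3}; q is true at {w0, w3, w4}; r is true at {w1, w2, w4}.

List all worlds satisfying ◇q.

{w0, w1}

w0: successors {w1, w4}; q there: w1:F, w4:T. ✓
w1: successors {w1, w2, w4}; q there: w1:F, w2:F, w4:T. ✓
w2: successors {w2}; q there: w2:F. ✗
w3: no successors, so ◇q fails. ✗
w4: successors {w1, w2}; q there: w1:F, w2:F. ✗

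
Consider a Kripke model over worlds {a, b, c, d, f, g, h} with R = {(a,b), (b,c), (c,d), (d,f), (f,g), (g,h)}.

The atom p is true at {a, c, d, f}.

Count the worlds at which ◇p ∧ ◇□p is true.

2

a: ◇p is F, ◇□p is T. ✗
b: ◇p is T, ◇□p is T. ✓
c: ◇p is T, ◇□p is T. ✓
d: ◇p is T, ◇□p is F. ✗
f: ◇p is F, ◇□p is F. ✗
g: ◇p is F, ◇□p is T. ✗
h: ◇p is F, ◇□p is F. ✗
Satisfying worlds: {b, c}.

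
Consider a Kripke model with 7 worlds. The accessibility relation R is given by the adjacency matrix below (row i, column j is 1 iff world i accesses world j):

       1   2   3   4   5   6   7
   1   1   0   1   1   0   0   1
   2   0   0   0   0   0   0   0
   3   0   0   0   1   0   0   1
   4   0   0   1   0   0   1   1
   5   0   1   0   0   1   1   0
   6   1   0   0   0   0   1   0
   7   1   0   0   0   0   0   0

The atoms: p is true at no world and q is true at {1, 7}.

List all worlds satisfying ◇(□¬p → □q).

{1, 3, 4, 5}

1: successors {1, 3, 4, 7}; □¬p → □q there: 1:F, 3:F, 4:F, 7:T. ✓
2: no successors, so ◇(□¬p → □q) fails. ✗
3: successors {4, 7}; □¬p → □q there: 4:F, 7:T. ✓
4: successors {3, 6, 7}; □¬p → □q there: 3:F, 6:F, 7:T. ✓
5: successors {2, 5, 6}; □¬p → □q there: 2:T, 5:F, 6:F. ✓
6: successors {1, 6}; □¬p → □q there: 1:F, 6:F. ✗
7: successors {1}; □¬p → □q there: 1:F. ✗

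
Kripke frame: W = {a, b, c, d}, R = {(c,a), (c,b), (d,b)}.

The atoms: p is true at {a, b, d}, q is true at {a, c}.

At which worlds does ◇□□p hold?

{c, d}

a: no successors, so ◇□□p fails. ✗
b: no successors, so ◇□□p fails. ✗
c: successors {a, b}; □□p there: a:T, b:T. ✓
d: successors {b}; □□p there: b:T. ✓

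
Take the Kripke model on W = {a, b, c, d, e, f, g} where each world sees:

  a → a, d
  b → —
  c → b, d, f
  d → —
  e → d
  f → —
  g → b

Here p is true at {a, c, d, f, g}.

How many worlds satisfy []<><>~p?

a: successors {a, d}; <><>~p there: a:F, d:F. ✗
b: no successors, so []<><>~p holds vacuously. ✓
c: successors {b, d, f}; <><>~p there: b:F, d:F, f:F. ✗
d: no successors, so []<><>~p holds vacuously. ✓
e: successors {d}; <><>~p there: d:F. ✗
f: no successors, so []<><>~p holds vacuously. ✓
g: successors {b}; <><>~p there: b:F. ✗
Satisfying worlds: {b, d, f}.

3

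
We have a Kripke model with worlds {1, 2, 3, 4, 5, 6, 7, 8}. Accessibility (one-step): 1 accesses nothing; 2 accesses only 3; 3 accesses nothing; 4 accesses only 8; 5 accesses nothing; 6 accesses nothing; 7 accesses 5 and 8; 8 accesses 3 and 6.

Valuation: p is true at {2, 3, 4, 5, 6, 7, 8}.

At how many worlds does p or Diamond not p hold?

1: p is F, Diamond not p is F. ✗
2: p is T, Diamond not p is F. ✓
3: p is T, Diamond not p is F. ✓
4: p is T, Diamond not p is F. ✓
5: p is T, Diamond not p is F. ✓
6: p is T, Diamond not p is F. ✓
7: p is T, Diamond not p is F. ✓
8: p is T, Diamond not p is F. ✓
Satisfying worlds: {2, 3, 4, 5, 6, 7, 8}.

7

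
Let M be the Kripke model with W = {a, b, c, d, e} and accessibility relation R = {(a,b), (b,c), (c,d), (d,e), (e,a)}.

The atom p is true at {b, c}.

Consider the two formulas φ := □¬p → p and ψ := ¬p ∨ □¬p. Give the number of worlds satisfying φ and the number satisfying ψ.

For □¬p → p:
a: □¬p is F, p is F. ✓
b: □¬p is F, p is T. ✓
c: □¬p is T, p is T. ✓
d: □¬p is T, p is F. ✗
e: □¬p is T, p is F. ✗
— 3 worlds.
For ¬p ∨ □¬p:
a: ¬p is T, □¬p is F. ✓
b: ¬p is F, □¬p is F. ✗
c: ¬p is F, □¬p is T. ✓
d: ¬p is T, □¬p is T. ✓
e: ¬p is T, □¬p is T. ✓
— 4 worlds.

3 and 4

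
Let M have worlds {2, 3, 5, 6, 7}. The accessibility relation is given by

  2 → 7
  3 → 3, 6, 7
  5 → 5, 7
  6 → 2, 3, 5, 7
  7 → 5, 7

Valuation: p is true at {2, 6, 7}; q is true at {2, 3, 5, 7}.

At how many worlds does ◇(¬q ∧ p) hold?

1

2: successors {7}; ¬q ∧ p there: 7:F. ✗
3: successors {3, 6, 7}; ¬q ∧ p there: 3:F, 6:T, 7:F. ✓
5: successors {5, 7}; ¬q ∧ p there: 5:F, 7:F. ✗
6: successors {2, 3, 5, 7}; ¬q ∧ p there: 2:F, 3:F, 5:F, 7:F. ✗
7: successors {5, 7}; ¬q ∧ p there: 5:F, 7:F. ✗
Satisfying worlds: {3}.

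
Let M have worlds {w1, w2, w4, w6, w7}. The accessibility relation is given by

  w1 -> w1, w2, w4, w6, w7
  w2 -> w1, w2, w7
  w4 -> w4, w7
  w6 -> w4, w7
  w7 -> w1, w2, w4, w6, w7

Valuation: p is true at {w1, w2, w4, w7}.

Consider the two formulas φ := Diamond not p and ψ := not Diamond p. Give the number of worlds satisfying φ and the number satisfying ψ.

For Diamond not p:
w1: successors {w1, w2, w4, w6, w7}; not p there: w1:F, w2:F, w4:F, w6:T, w7:F. ✓
w2: successors {w1, w2, w7}; not p there: w1:F, w2:F, w7:F. ✗
w4: successors {w4, w7}; not p there: w4:F, w7:F. ✗
w6: successors {w4, w7}; not p there: w4:F, w7:F. ✗
w7: successors {w1, w2, w4, w6, w7}; not p there: w1:F, w2:F, w4:F, w6:T, w7:F. ✓
— 2 worlds.
For not Diamond p:
w1: Diamond p is T. ✗
w2: Diamond p is T. ✗
w4: Diamond p is T. ✗
w6: Diamond p is T. ✗
w7: Diamond p is T. ✗
— 0 worlds.

2 and 0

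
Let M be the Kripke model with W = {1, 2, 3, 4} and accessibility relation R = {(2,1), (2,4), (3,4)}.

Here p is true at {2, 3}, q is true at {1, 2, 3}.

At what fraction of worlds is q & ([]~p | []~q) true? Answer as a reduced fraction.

3/4

1: q is T, []~p | []~q is T. ✓
2: q is T, []~p | []~q is T. ✓
3: q is T, []~p | []~q is T. ✓
4: q is F, []~p | []~q is T. ✗
That's 3 of 4 worlds, so 3/4.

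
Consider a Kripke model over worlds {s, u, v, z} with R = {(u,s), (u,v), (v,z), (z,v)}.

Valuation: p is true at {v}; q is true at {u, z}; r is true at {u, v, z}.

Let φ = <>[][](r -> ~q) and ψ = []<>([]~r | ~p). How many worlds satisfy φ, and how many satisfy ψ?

For <>[][](r -> ~q):
s: no successors, so <>[][](r -> ~q) fails. ✗
u: successors {s, v}; [][](r -> ~q) there: s:T, v:T. ✓
v: successors {z}; [][](r -> ~q) there: z:F. ✗
z: successors {v}; [][](r -> ~q) there: v:T. ✓
— 2 worlds.
For []<>([]~r | ~p):
s: no successors, so []<>([]~r | ~p) holds vacuously. ✓
u: successors {s, v}; <>([]~r | ~p) there: s:F, v:T. ✗
v: successors {z}; <>([]~r | ~p) there: z:F. ✗
z: successors {v}; <>([]~r | ~p) there: v:T. ✓
— 2 worlds.

2 and 2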